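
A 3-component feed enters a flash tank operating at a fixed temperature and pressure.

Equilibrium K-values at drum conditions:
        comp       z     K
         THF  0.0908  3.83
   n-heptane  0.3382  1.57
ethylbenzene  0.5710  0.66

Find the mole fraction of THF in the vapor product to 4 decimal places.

y_THF = 0.1315

Material balance + equilibrium reduce to Σ zᵢ(Kᵢ−1)/(1+ψ(Kᵢ−1)) = 0.
Feasibility: ΣzᵢKᵢ = 1.2556, Σzᵢ/Kᵢ = 1.1043 — both > 1, two phases present.
Iterate (Newton) starting at ψ = 0.5:
  ψ = 0.5000: g = 0.02252, g' = -0.2870 → ψ = 0.5784
  ψ = 0.5784: g = 0.00075, g' = -0.2690 → ψ = 0.5812
Converged at ψ = 0.5812.
Compositions from xᵢ = zᵢ/(1+ψ(Kᵢ−1)), yᵢ = Kᵢxᵢ:
  THF: x = 0.0343, y = 0.1315
  n-heptane: x = 0.2540, y = 0.3988
  ethylbenzene: x = 0.7116, y = 0.4697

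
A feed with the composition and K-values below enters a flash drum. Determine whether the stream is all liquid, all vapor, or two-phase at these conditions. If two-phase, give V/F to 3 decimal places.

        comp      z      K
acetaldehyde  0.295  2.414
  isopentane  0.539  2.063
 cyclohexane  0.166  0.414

ΣzᵢKᵢ = 1.893; Σzᵢ/Kᵢ = 0.784.
Since Σzᵢ/Kᵢ < 1 the mixture is above its dew point — single vapor phase.

all vapor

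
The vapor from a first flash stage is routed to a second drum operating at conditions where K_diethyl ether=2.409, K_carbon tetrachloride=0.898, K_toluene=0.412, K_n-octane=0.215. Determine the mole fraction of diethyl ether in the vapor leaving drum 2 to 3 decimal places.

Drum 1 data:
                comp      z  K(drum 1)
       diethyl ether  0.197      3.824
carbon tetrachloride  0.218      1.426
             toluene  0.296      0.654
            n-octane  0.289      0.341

Drum 1:
Material balance + equilibrium reduce to Σ zᵢ(Kᵢ−1)/(1+ψ₁(Kᵢ−1)) = 0.
Check two-phase: ΣzᵢKᵢ = 1.356 > 1 and Σzᵢ/Kᵢ = 1.504 > 1, so g(0) = 0.356 > 0 and g(1) = -0.504 < 0.
Iterate (Newton) starting at ψ₁ = 0.58:
  ψ₁ = 0.580: g = -0.1510, g' = -0.636 → ψ₁ = 0.342
  ψ₁ = 0.342: g = 0.0018, g' = -0.691 → ψ₁ = 0.345
Converged at ψ₁ = 0.345.
Drum-1 compositions:
  diethyl ether: x = 0.100, y = 0.382
  carbon tetrachloride: x = 0.190, y = 0.271
  toluene: x = 0.336, y = 0.220
  n-octane: x = 0.374, y = 0.128
Drum-2 feed = drum-1 vapor: z₂ = (0.3816, 0.2710, 0.2198, 0.1275).
Drum 2:
Let ψ₂ = V/F and solve Σ zᵢ(Kᵢ−1)/(1+ψ₂(Kᵢ−1)) = 0.
Feasibility: ΣzᵢKᵢ = 1.281, Σzᵢ/Kᵢ = 1.587 — both > 1, two phases present.
Iterate (Newton) starting at ψ₂ = 0.5:
  ψ₂ = 0.500: g = -0.0616, g' = -0.629 → ψ₂ = 0.402
  ψ₂ = 0.402: g = -0.0012, g' = -0.610 → ψ₂ = 0.400
Converged at ψ₂ = 0.400.
  diethyl ether: x = 0.244, y = 0.588
  carbon tetrachloride: x = 0.283, y = 0.254
  toluene: x = 0.287, y = 0.118
  n-octane: x = 0.186, y = 0.040

y_diethyl ether (drum 2) = 0.588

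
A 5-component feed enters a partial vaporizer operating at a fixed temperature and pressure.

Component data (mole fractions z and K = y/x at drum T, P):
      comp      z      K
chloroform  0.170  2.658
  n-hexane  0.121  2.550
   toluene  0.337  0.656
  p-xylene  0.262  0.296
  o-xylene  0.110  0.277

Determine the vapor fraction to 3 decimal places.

Material balance + equilibrium reduce to Σ zᵢ(Kᵢ−1)/(1+ψ(Kᵢ−1)) = 0.
g(0) = ΣzᵢKᵢ − 1 = 0.090 and g(1) = 1 − Σzᵢ/Kᵢ = -0.907, so a root lies in (0, 1).
Newton–Raphson from ψ = 0.5:
  ψ = 0.500: g = -0.2894, g' = -0.740 → ψ = 0.109
  ψ = 0.109: g = -0.0075, g' = -0.811 → ψ = 0.100
Converged at ψ = 0.100.

ψ = 0.100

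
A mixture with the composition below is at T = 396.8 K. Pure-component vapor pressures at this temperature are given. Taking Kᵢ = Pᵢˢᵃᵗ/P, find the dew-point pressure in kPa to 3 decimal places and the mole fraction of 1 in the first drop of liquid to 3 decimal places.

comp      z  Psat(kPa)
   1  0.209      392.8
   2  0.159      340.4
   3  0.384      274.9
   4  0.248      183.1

At the dew point ψ → 1, so Σzᵢ/Kᵢ = 1 with Kᵢ = Pᵢˢᵃᵗ/P ⇒ 1/P = Σzᵢ/Pᵢˢᵃᵗ.
1/P = 0.209/392.8 + 0.159/340.4 + 0.384/274.9 + 0.248/183.1 = 0.003750 ⇒ P = 266.631 kPa
xᵢ = zᵢP/Pᵢˢᵃᵗ ⇒ x_1 = 0.209·266.631/392.8 = 0.142

Pdew = 266.631 kPa, x_1 = 0.142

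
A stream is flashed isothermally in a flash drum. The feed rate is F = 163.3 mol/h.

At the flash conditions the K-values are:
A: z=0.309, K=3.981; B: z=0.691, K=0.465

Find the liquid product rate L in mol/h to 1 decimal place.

L = 106.8 mol/h

Material balance + equilibrium reduce to Σ zᵢ(Kᵢ−1)/(1+ψ(Kᵢ−1)) = 0.
Check two-phase: ΣzᵢKᵢ = 1.551 > 1 and Σzᵢ/Kᵢ = 1.564 > 1, so g(0) = 0.551 > 0 and g(1) = -0.564 < 0.
Binary case is linear: z₁(K₁−1)(1+ψ(K₂−1)) + z₂(K₂−1)(1+ψ(K₁−1)) = 0
⇒ ψ = [z₁(K₁−1)+z₂(K₂−1)] / [−(K₁−1)(K₂−1)] = 0.5514/1.5948 = 0.346
Then V = ψ·F = 0.3458·163.3 = 56.5 mol/h and L = F − V = 106.8 mol/h.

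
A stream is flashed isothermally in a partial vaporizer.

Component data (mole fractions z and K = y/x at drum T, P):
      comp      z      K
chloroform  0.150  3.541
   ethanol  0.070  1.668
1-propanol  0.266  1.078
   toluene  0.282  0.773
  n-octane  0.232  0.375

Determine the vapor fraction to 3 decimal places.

ψ = 0.360

Rachford–Rice: g(ψ) = Σ zᵢ(Kᵢ−1)/(1+ψ(Kᵢ−1)) = 0.
Check two-phase: ΣzᵢKᵢ = 1.240 > 1 and Σzᵢ/Kᵢ = 1.315 > 1, so g(0) = 0.240 > 0 and g(1) = -0.315 < 0.
Iterate (Newton) starting at ψ = 0.5:
  ψ = 0.500: g = -0.0602, g' = -0.417 → ψ = 0.356
  ψ = 0.356: g = 0.0021, g' = -0.456 → ψ = 0.360
Converged at ψ = 0.360.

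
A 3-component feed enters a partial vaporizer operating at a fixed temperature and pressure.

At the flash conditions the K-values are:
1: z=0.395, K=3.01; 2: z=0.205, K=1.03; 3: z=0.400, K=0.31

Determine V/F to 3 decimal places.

V/F = 0.477

Newton–Raphson from V/F = 0.62:
  V/F = 0.620: g = -0.1228, g' = -0.898 → V/F = 0.483
  V/F = 0.483: g = -0.0052, g' = -0.839 → V/F = 0.477
Converged at V/F = 0.477.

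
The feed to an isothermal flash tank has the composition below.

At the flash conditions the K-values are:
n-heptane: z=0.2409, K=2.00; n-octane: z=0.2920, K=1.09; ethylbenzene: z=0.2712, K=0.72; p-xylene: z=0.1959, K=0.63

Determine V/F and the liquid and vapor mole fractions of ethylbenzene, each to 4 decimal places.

V/F = 0.5483, x_ethylbenzene = 0.3204, y_ethylbenzene = 0.2307

Material balance + equilibrium reduce to Σ zᵢ(Kᵢ−1)/(1+V/F(Kᵢ−1)) = 0.
Feasibility: ΣzᵢKᵢ = 1.1188, Σzᵢ/Kᵢ = 1.0760 — both > 1, two phases present.
Iterate (Newton) starting at V/F = 0.5:
  V/F = 0.5000: g = 0.00851, g' = -0.1784 → V/F = 0.5477
  V/F = 0.5477: g = 0.00009, g' = -0.1746 → V/F = 0.5483
Converged at V/F = 0.5483.
Compositions from xᵢ = zᵢ/(1+V/F(Kᵢ−1)), yᵢ = Kᵢxᵢ:
  n-heptane: x = 0.1556, y = 0.3112
  n-octane: x = 0.2783, y = 0.3033
  ethylbenzene: x = 0.3204, y = 0.2307
  p-xylene: x = 0.2458, y = 0.1548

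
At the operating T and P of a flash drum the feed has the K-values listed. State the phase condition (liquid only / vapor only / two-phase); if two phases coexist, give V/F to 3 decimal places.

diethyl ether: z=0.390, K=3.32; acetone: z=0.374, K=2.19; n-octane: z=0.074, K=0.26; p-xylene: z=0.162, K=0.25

ΣzᵢKᵢ = 2.174; Σzᵢ/Kᵢ = 1.221.
Both exceed 1, so a two-phase solution exists.
Material balance + equilibrium reduce to Σ zᵢ(Kᵢ−1)/(1+ψ(Kᵢ−1)) = 0.
Newton–Raphson from ψ = 0.5:
  ψ = 0.500: g = 0.4166, g' = -0.993 → ψ = 0.919
  ψ = 0.919: g = -0.0613, g' = -1.676 → ψ = 0.883
  ψ = 0.883: g = -0.0036, g' = -1.487 → ψ = 0.880
Converged at ψ = 0.880.

two-phase, V/F = 0.880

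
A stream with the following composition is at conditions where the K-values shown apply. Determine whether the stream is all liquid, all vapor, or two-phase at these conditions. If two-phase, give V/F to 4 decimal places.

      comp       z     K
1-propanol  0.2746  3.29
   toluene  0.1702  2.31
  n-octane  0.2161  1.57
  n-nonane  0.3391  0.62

all vapor

ΣzᵢKᵢ = 1.8461; Σzᵢ/Kᵢ = 0.8417.
Since Σzᵢ/Kᵢ < 1 the mixture is above its dew point — single vapor phase.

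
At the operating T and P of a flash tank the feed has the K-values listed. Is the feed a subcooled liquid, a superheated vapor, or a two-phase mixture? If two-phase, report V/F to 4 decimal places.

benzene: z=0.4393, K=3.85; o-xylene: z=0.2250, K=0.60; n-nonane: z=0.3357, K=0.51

ΣzᵢKᵢ = 1.9975; Σzᵢ/Kᵢ = 1.1473.
Both exceed 1, so a two-phase solution exists.
Let ψ = V/F and solve Σ zᵢ(Kᵢ−1)/(1+ψ(Kᵢ−1)) = 0.
Iterate (Newton) starting at ψ = 0.5:
  ψ = 0.5000: g = 0.18592, g' = -0.8044 → ψ = 0.7311
  ψ = 0.7311: g = 0.02249, g' = -0.6429 → ψ = 0.7661
  ψ = 0.7661: g = 0.00017, g' = -0.6335 → ψ = 0.7664
Converged at ψ = 0.7664.

two-phase, V/F = 0.7664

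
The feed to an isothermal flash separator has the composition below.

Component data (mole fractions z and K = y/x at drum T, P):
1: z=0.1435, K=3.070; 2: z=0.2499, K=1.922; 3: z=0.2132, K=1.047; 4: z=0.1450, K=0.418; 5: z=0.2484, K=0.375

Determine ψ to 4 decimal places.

Material balance + equilibrium reduce to Σ zᵢ(Kᵢ−1)/(1+ψ(Kᵢ−1)) = 0.
Check two-phase: ΣzᵢKᵢ = 1.2978 > 1 and Σzᵢ/Kᵢ = 1.3897 > 1, so g(0) = 0.2978 > 0 and g(1) = -0.3897 < 0.
Newton iteration, ψ⁰ = 0.5:
  ψ = 0.5000: g = -0.03138, g' = -0.5514 → ψ = 0.4431
  ψ = 0.4431: g = -0.00009, g' = -0.5496 → ψ = 0.4429
Converged at ψ = 0.4429.

ψ = 0.4429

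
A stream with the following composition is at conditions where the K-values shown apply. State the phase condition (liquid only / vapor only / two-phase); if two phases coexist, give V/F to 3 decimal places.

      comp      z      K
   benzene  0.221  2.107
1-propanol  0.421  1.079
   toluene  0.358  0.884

vapor only

ΣzᵢKᵢ = 1.236; Σzᵢ/Kᵢ = 0.900.
Since Σzᵢ/Kᵢ < 1 the mixture is above its dew point — single vapor phase.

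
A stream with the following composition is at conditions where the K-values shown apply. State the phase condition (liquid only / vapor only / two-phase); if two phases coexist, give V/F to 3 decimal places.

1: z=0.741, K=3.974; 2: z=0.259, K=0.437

ΣzᵢKᵢ = 3.058; Σzᵢ/Kᵢ = 0.779.
Since Σzᵢ/Kᵢ < 1 the mixture is above its dew point — single vapor phase.

vapor only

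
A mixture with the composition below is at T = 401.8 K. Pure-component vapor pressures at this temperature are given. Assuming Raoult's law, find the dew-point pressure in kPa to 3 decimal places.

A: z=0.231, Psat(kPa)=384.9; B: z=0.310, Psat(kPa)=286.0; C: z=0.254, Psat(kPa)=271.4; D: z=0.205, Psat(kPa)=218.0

Pdew = 280.873 kPa

At the dew point ψ → 1, so Σzᵢ/Kᵢ = 1 with Kᵢ = Pᵢˢᵃᵗ/P ⇒ 1/P = Σzᵢ/Pᵢˢᵃᵗ.
1/P = 0.231/384.9 + 0.310/286.0 + 0.254/271.4 + 0.205/218.0 = 0.003560 ⇒ P = 280.873 kPa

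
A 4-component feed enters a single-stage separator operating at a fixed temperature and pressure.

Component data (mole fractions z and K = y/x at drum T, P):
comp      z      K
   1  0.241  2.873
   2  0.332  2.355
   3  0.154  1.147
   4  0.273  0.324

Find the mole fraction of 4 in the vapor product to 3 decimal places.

Let β = V/F and solve Σ zᵢ(Kᵢ−1)/(1+β(Kᵢ−1)) = 0.
g(0) = ΣzᵢKᵢ − 1 = 0.739 and g(1) = 1 − Σzᵢ/Kᵢ = -0.202, so a root lies in (0, 1).
Iterate (Newton) starting at β = 0.42:
  β = 0.420: g = 0.3029, g' = -0.759 → β = 0.819
  β = 0.819: g = -0.0022, g' = -0.898 → β = 0.817
Converged at β = 0.817.
Compositions from xᵢ = zᵢ/(1+β(Kᵢ−1)), yᵢ = Kᵢxᵢ:
  1: x = 0.095, y = 0.274
  2: x = 0.158, y = 0.371
  3: x = 0.137, y = 0.158
  4: x = 0.610, y = 0.198

y_4 = 0.198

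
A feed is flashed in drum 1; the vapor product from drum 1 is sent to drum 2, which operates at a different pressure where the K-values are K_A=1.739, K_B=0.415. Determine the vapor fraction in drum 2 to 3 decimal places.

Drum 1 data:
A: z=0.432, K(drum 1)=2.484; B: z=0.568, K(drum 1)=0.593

Drum 1:
Rachford–Rice: g(ψ₁) = Σ zᵢ(Kᵢ−1)/(1+ψ₁(Kᵢ−1)) = 0.
g(0) = ΣzᵢKᵢ − 1 = 0.410 and g(1) = 1 − Σzᵢ/Kᵢ = -0.132, so a root lies in (0, 1).
Newton iteration, ψ₁⁰ = 0.5:
  ψ₁ = 0.500: g = 0.0778, g' = -0.462 → ψ₁ = 0.668
  ψ₁ = 0.668: g = 0.0043, g' = -0.417 → ψ₁ = 0.679
Converged at ψ₁ = 0.679.
Drum-1 compositions:
  A: x = 0.215, y = 0.535
  B: x = 0.785, y = 0.465
Drum-2 feed = drum-1 vapor: z₂ = (0.5346, 0.4654).
Drum 2:
Let ψ₂ = V/F and solve Σ zᵢ(Kᵢ−1)/(1+ψ₂(Kᵢ−1)) = 0.
g(0) = ΣzᵢKᵢ − 1 = 0.123 and g(1) = 1 − Σzᵢ/Kᵢ = -0.429, so a root lies in (0, 1).
Iterate (Newton) starting at ψ₂ = 0.65:
  ψ₂ = 0.650: g = -0.1724, g' = -0.548 → ψ₂ = 0.335
  ψ₂ = 0.335: g = -0.0221, g' = -0.434 → ψ₂ = 0.285
  ψ₂ = 0.285: g = -0.0002, g' = -0.429 → ψ₂ = 0.284
Converged at ψ₂ = 0.284.
  A: x = 0.442, y = 0.768
  B: x = 0.558, y = 0.232

V/F (drum 2) = 0.284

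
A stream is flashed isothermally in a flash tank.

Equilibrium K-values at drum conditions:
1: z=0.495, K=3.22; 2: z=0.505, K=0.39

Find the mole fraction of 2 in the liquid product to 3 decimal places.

Rachford–Rice: g(β) = Σ zᵢ(Kᵢ−1)/(1+β(Kᵢ−1)) = 0.
g(0) = ΣzᵢKᵢ − 1 = 0.791 and g(1) = 1 − Σzᵢ/Kᵢ = -0.449, so a root lies in (0, 1).
Binary case is linear: z₁(K₁−1)(1+β(K₂−1)) + z₂(K₂−1)(1+β(K₁−1)) = 0
⇒ β = [z₁(K₁−1)+z₂(K₂−1)] / [−(K₁−1)(K₂−1)] = 0.7909/1.3542 = 0.584
Compositions from xᵢ = zᵢ/(1+β(Kᵢ−1)), yᵢ = Kᵢxᵢ:
  1: x = 0.216, y = 0.694
  2: x = 0.784, y = 0.306

x_2 = 0.784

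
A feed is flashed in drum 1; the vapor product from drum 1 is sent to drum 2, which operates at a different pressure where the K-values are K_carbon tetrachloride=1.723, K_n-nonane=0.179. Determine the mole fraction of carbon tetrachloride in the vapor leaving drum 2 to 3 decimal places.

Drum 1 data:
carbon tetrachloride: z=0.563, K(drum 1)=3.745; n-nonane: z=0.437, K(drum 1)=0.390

y_carbon tetrachloride (drum 2) = 0.916

Drum 1:
Material balance + equilibrium reduce to Σ zᵢ(Kᵢ−1)/(1+ψ₁(Kᵢ−1)) = 0.
Feasibility: ΣzᵢKᵢ = 2.279, Σzᵢ/Kᵢ = 1.271 — both > 1, two phases present.
Newton iteration, ψ₁⁰ = 0.5:
  ψ₁ = 0.500: g = 0.2678, g' = -1.090 → ψ₁ = 0.746
  ψ₁ = 0.746: g = 0.0182, g' = -1.004 → ψ₁ = 0.764
Converged at ψ₁ = 0.764.
Drum-1 compositions:
  carbon tetrachloride: x = 0.182, y = 0.681
  n-nonane: x = 0.818, y = 0.319
Drum-2 feed = drum-1 vapor: z₂ = (0.6809, 0.3191).
Drum 2:
Rachford–Rice: g(ψ₂) = Σ zᵢ(Kᵢ−1)/(1+ψ₂(Kᵢ−1)) = 0.
g(0) = ΣzᵢKᵢ − 1 = 0.230 and g(1) = 1 − Σzᵢ/Kᵢ = -1.178, so a root lies in (0, 1).
Binary case is linear: z₁(K₁−1)(1+ψ₂(K₂−1)) + z₂(K₂−1)(1+ψ₂(K₁−1)) = 0
⇒ ψ₂ = [z₁(K₁−1)+z₂(K₂−1)] / [−(K₁−1)(K₂−1)] = 0.2303/0.5936 = 0.388
  carbon tetrachloride: x = 0.532, y = 0.916
  n-nonane: x = 0.468, y = 0.084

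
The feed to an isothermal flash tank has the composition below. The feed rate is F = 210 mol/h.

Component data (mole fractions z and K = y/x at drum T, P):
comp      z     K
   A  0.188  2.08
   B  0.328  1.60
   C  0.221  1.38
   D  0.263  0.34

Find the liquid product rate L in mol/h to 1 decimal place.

L = 63.8 mol/h

Let ψ = V/F and solve Σ zᵢ(Kᵢ−1)/(1+ψ(Kᵢ−1)) = 0.
g(0) = ΣzᵢKᵢ − 1 = 0.310 and g(1) = 1 − Σzᵢ/Kᵢ = -0.229, so a root lies in (0, 1).
Newton iteration, ψ⁰ = 0.5:
  ψ = 0.500: g = 0.0947, g' = -0.440 → ψ = 0.715
  ψ = 0.715: g = -0.0105, g' = -0.558 → ψ = 0.696
Converged at ψ = 0.696.
Then V = ψ·F = 0.6962·210 = 146.2 mol/h and L = F − V = 63.8 mol/h.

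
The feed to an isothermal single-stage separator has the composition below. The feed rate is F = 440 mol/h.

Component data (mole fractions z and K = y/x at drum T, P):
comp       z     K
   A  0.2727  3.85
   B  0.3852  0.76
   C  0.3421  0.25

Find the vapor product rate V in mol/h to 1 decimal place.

V = 126.8 mol/h

Iterate (Newton) starting at β = 0.48:
  β = 0.4800: g = -0.17718, g' = -0.8932 → β = 0.2816
  β = 0.2816: g = 0.00671, g' = -1.0165 → β = 0.2882
  β = 0.2882: g = 0.00003, g' = -1.0064 → β = 0.2883
Converged at β = 0.2883.
Then V = β·F = 0.2883·440 = 126.8 mol/h and L = F − V = 313.2 mol/h.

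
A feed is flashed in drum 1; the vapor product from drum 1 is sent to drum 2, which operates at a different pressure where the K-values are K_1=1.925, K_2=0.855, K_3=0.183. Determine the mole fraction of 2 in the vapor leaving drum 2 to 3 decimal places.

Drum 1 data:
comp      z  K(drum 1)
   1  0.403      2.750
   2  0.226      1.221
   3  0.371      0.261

y_2 (drum 2) = 0.238

Drum 1:
Material balance + equilibrium reduce to Σ zᵢ(Kᵢ−1)/(1+ψ₁(Kᵢ−1)) = 0.
Check two-phase: ΣzᵢKᵢ = 1.481 > 1 and Σzᵢ/Kᵢ = 1.753 > 1, so g(0) = 0.481 > 0 and g(1) = -0.753 < 0.
Iterate (Newton) starting at ψ₁ = 0.5:
  ψ₁ = 0.500: g = -0.0137, g' = -0.870 → ψ₁ = 0.484
Converged at ψ₁ = 0.484.
Drum-1 compositions:
  1: x = 0.218, y = 0.600
  2: x = 0.204, y = 0.249
  3: x = 0.578, y = 0.151
Drum-2 feed = drum-1 vapor: z₂ = (0.6000, 0.2493, 0.1508).
Drum 2:
Newton–Raphson from ψ₂ = 0.31:
  ψ₂ = 0.310: g = 0.2285, g' = -0.496 → ψ₂ = 0.770
  ψ₂ = 0.770: g = -0.0490, g' = -0.914 → ψ₂ = 0.717
  ψ₂ = 0.717: g = -0.0039, g' = -0.778 → ψ₂ = 0.712
Converged at ψ₂ = 0.712.
  1: x = 0.362, y = 0.696
  2: x = 0.278, y = 0.238
  3: x = 0.360, y = 0.066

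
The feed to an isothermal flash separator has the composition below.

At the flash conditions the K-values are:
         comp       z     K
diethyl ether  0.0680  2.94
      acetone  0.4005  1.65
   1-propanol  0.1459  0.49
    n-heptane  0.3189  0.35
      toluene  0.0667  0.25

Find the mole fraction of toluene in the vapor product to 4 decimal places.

y_toluene = 0.0180

Newton iteration, ψ⁰ = 0.5:
  ψ = 0.5000: g = -0.22357, g' = -0.6225 → ψ = 0.1408
  ψ = 0.1408: g = -0.02217, g' = -0.5541 → ψ = 0.1008
  ψ = 0.1008: g = 0.00027, g' = -0.5685 → ψ = 0.1013
Converged at ψ = 0.1013.
Compositions from xᵢ = zᵢ/(1+ψ(Kᵢ−1)), yᵢ = Kᵢxᵢ:
  diethyl ether: x = 0.0568, y = 0.1671
  acetone: x = 0.3758, y = 0.6200
  1-propanol: x = 0.1538, y = 0.0754
  n-heptane: x = 0.3414, y = 0.1195
  toluene: x = 0.0722, y = 0.0180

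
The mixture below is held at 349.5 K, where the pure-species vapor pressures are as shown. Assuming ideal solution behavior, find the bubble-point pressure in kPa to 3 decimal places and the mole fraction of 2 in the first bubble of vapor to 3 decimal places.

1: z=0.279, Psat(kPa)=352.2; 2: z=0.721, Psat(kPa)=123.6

At the bubble point ψ → 0, so ΣzᵢKᵢ = 1 with Kᵢ = Pᵢˢᵃᵗ/P ⇒ P = ΣzᵢPᵢˢᵃᵗ.
P = 0.279·352.2 + 0.721·123.6 = 187.379 kPa
yᵢ = zᵢPᵢˢᵃᵗ/P ⇒ y_2 = 0.721·123.6/187.379 = 0.476

Pbub = 187.379 kPa, y_2 = 0.476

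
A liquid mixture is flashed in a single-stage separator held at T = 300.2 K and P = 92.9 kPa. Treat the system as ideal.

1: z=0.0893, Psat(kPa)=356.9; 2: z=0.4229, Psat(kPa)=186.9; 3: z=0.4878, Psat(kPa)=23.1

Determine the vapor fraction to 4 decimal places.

ψ = 0.2914

Raoult's law: Kᵢ = Pᵢˢᵃᵗ/P = Pᵢˢᵃᵗ/92.9.
  K_1 = 356.9/92.9 = 3.841765, K_2 = 186.9/92.9 = 2.011841, K_3 = 23.1/92.9 = 0.248654
Let ψ = V/F and solve Σ zᵢ(Kᵢ−1)/(1+ψ(Kᵢ−1)) = 0.
Check two-phase: ΣzᵢKᵢ = 1.3152 > 1 and Σzᵢ/Kᵢ = 2.1952 > 1, so g(0) = 0.3152 > 0 and g(1) = -1.1952 < 0.
Iterate (Newton) starting at ψ = 0.5:
  ψ = 0.5000: g = -0.19807, g' = -1.0204 → ψ = 0.3059
  ψ = 0.3059: g = -0.01336, g' = -0.9231 → ψ = 0.2914
Converged at ψ = 0.2914.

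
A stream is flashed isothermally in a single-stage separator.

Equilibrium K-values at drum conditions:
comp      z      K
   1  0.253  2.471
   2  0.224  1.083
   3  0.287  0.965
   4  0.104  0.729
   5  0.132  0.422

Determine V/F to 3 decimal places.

V/F = 0.801

Rachford–Rice: g(V/F) = Σ zᵢ(Kᵢ−1)/(1+V/F(Kᵢ−1)) = 0.
Feasibility: ΣzᵢKᵢ = 1.276, Σzᵢ/Kᵢ = 1.062 — both > 1, two phases present.
Iterate (Newton) starting at V/F = 0.68:
  V/F = 0.680: g = 0.0331, g' = -0.270 → V/F = 0.803
  V/F = 0.803: g = -0.0006, g' = -0.283 → V/F = 0.801
Converged at V/F = 0.801.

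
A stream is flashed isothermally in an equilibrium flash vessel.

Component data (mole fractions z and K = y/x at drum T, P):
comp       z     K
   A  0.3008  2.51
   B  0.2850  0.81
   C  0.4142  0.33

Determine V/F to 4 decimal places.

Material balance + equilibrium reduce to Σ zᵢ(Kᵢ−1)/(1+V/F(Kᵢ−1)) = 0.
g(0) = ΣzᵢKᵢ − 1 = 0.1225 and g(1) = 1 − Σzᵢ/Kᵢ = -0.7268, so a root lies in (0, 1).
Iterate (Newton) starting at V/F = 0.58:
  V/F = 0.5800: g = -0.27261, g' = -0.7053 → V/F = 0.1935
  V/F = 0.1935: g = -0.02356, g' = -0.6673 → V/F = 0.1582
  V/F = 0.1582: g = 0.00039, g' = -0.6904 → V/F = 0.1588
Converged at V/F = 0.1588.

V/F = 0.1588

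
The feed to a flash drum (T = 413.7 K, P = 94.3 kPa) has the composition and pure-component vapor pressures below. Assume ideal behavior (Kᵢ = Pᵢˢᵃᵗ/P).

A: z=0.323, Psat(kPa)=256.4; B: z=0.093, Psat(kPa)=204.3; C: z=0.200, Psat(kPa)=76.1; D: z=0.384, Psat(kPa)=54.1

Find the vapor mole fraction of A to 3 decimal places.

Raoult's law: Kᵢ = Pᵢˢᵃᵗ/P = Pᵢˢᵃᵗ/94.3.
  K_A = 256.4/94.3 = 2.71898, K_B = 204.3/94.3 = 2.16649, K_C = 76.1/94.3 = 0.80700, K_D = 54.1/94.3 = 0.57370
Rachford–Rice: g(V/F) = Σ zᵢ(Kᵢ−1)/(1+V/F(Kᵢ−1)) = 0.
g(0) = ΣzᵢKᵢ − 1 = 0.461 and g(1) = 1 − Σzᵢ/Kᵢ = -0.079, so a root lies in (0, 1).
Newton–Raphson from V/F = 0.42:
  V/F = 0.420: g = 0.1538, g' = -0.491 → V/F = 0.733
  V/F = 0.733: g = 0.0210, g' = -0.381 → V/F = 0.788
  V/F = 0.788: g = 0.0002, g' = -0.375 → V/F = 0.789
Converged at V/F = 0.789.
Compositions from xᵢ = zᵢ/(1+V/F(Kᵢ−1)), yᵢ = Kᵢxᵢ:
  A: x = 0.137, y = 0.373
  B: x = 0.048, y = 0.105
  C: x = 0.236, y = 0.190
  D: x = 0.579, y = 0.332

y_A = 0.373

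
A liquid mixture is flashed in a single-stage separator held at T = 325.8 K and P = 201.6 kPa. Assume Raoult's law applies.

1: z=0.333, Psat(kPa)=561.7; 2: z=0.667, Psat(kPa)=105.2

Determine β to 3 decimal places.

Raoult's law: Kᵢ = Pᵢˢᵃᵗ/P = Pᵢˢᵃᵗ/201.6.
  K_1 = 561.7/201.6 = 2.78621, K_2 = 105.2/201.6 = 0.52183
Rachford–Rice: g(β) = Σ zᵢ(Kᵢ−1)/(1+β(Kᵢ−1)) = 0.
g(0) = ΣzᵢKᵢ − 1 = 0.276 and g(1) = 1 − Σzᵢ/Kᵢ = -0.398, so a root lies in (0, 1).
Binary case is linear: z₁(K₁−1)(1+β(K₂−1)) + z₂(K₂−1)(1+β(K₁−1)) = 0
⇒ β = [z₁(K₁−1)+z₂(K₂−1)] / [−(K₁−1)(K₂−1)] = 0.2759/0.8541 = 0.323

β = 0.323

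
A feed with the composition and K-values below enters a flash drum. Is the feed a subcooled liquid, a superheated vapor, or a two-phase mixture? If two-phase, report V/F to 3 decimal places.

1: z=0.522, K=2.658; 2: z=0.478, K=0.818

ΣzᵢKᵢ = 1.778; Σzᵢ/Kᵢ = 0.781.
Since Σzᵢ/Kᵢ < 1 the mixture is above its dew point — single vapor phase.

superheated vapor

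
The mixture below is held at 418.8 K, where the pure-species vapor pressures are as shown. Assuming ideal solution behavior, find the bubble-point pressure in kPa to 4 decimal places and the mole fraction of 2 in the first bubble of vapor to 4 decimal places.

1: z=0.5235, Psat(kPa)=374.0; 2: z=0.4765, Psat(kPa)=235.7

At the bubble point ψ → 0, so ΣzᵢKᵢ = 1 with Kᵢ = Pᵢˢᵃᵗ/P ⇒ P = ΣzᵢPᵢˢᵃᵗ.
P = 0.5235·374.0 + 0.4765·235.7 = 308.1001 kPa
yᵢ = zᵢPᵢˢᵃᵗ/P ⇒ y_2 = 0.4765·235.7/308.1001 = 0.3645

Pbub = 308.1001 kPa, y_2 = 0.3645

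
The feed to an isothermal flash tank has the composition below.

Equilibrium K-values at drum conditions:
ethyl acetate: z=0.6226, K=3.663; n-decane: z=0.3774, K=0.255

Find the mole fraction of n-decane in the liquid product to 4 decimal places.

Binary case is linear: z₁(K₁−1)(1+V/F(K₂−1)) + z₂(K₂−1)(1+V/F(K₁−1)) = 0
⇒ V/F = [z₁(K₁−1)+z₂(K₂−1)] / [−(K₁−1)(K₂−1)] = 1.37682/1.98393 = 0.6940
Compositions from xᵢ = zᵢ/(1+V/F(Kᵢ−1)), yᵢ = Kᵢxᵢ:
  ethyl acetate: x = 0.2186, y = 0.8007
  n-decane: x = 0.7814, y = 0.1993

x_n-decane = 0.7814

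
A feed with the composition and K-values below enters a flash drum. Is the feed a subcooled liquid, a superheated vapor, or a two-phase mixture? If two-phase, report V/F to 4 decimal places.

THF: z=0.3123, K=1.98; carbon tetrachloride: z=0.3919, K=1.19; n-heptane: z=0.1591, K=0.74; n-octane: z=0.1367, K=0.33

ΣzᵢKᵢ = 1.2476; Σzᵢ/Kᵢ = 1.1163.
Both exceed 1, so a two-phase solution exists.
Let ψ = V/F and solve Σ zᵢ(Kᵢ−1)/(1+ψ(Kᵢ−1)) = 0.
Newton–Raphson from ψ = 0.41:
  ψ = 0.4100: g = 0.11483, g' = -0.2949 → ψ = 0.7993
  ψ = 0.7993: g = -0.01316, g' = -0.4066 → ψ = 0.7670
  ψ = 0.7670: g = -0.00036, g' = -0.3850 → ψ = 0.7660
Converged at ψ = 0.7660.

two-phase, V/F = 0.7660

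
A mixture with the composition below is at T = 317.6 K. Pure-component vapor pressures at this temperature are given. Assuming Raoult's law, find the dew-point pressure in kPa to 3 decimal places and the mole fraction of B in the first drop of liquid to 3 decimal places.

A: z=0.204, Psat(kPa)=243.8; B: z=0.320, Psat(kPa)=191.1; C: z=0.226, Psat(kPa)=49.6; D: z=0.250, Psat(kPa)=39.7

At the dew point ψ → 1, so Σzᵢ/Kᵢ = 1 with Kᵢ = Pᵢˢᵃᵗ/P ⇒ 1/P = Σzᵢ/Pᵢˢᵃᵗ.
1/P = 0.204/243.8 + 0.320/191.1 + 0.226/49.6 + 0.250/39.7 = 0.013365 ⇒ P = 74.823 kPa
xᵢ = zᵢP/Pᵢˢᵃᵗ ⇒ x_B = 0.320·74.823/191.1 = 0.125

Pdew = 74.823 kPa, x_B = 0.125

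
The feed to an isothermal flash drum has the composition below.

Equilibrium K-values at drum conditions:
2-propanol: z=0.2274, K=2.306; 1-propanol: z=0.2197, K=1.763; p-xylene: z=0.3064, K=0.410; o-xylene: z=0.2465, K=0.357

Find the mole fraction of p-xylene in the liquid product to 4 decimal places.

x_p-xylene = 0.3452

Material balance + equilibrium reduce to Σ zᵢ(Kᵢ−1)/(1+V/F(Kᵢ−1)) = 0.
Feasibility: ΣzᵢKᵢ = 1.1253, Σzᵢ/Kᵢ = 1.6610 — both > 1, two phases present.
Newton–Raphson from V/F = 0.5:
  V/F = 0.5000: g = -0.18902, g' = -0.6449 → V/F = 0.2069
  V/F = 0.2069: g = -0.01016, g' = -0.6098 → V/F = 0.1903
Converged at V/F = 0.1903.
Compositions from xᵢ = zᵢ/(1+V/F(Kᵢ−1)), yᵢ = Kᵢxᵢ:
  2-propanol: x = 0.1821, y = 0.4200
  1-propanol: x = 0.1918, y = 0.3382
  p-xylene: x = 0.3452, y = 0.1415
  o-xylene: x = 0.2809, y = 0.1003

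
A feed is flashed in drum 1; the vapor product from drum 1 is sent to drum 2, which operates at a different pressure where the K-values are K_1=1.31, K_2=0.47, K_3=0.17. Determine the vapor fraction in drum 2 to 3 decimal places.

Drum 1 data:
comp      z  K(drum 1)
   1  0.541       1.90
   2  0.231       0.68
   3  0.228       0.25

V/F (drum 2) = 0.282

Drum 1:
Material balance + equilibrium reduce to Σ zᵢ(Kᵢ−1)/(1+ψ₁(Kᵢ−1)) = 0.
Check two-phase: ΣzᵢKᵢ = 1.242 > 1 and Σzᵢ/Kᵢ = 1.536 > 1, so g(0) = 0.242 > 0 and g(1) = -0.536 < 0.
Newton–Raphson from ψ₁ = 0.5:
  ψ₁ = 0.500: g = -0.0258, g' = -0.570 → ψ₁ = 0.455
  ψ₁ = 0.455: g = -0.0005, g' = -0.548 → ψ₁ = 0.454
Converged at ψ₁ = 0.454.
Drum-1 compositions:
  1: x = 0.384, y = 0.730
  2: x = 0.270, y = 0.184
  3: x = 0.346, y = 0.086
Drum-2 feed = drum-1 vapor: z₂ = (0.7298, 0.1838, 0.0864).
Drum 2:
Rachford–Rice: g(ψ₂) = Σ zᵢ(Kᵢ−1)/(1+ψ₂(Kᵢ−1)) = 0.
Feasibility: ΣzᵢKᵢ = 1.057, Σzᵢ/Kᵢ = 1.456 — both > 1, two phases present.
Newton–Raphson from ψ₂ = 0.65:
  ψ₂ = 0.650: g = -0.1160, g' = -0.449 → ψ₂ = 0.392
  ψ₂ = 0.392: g = -0.0275, g' = -0.269 → ψ₂ = 0.290
  ψ₂ = 0.290: g = -0.0019, g' = -0.234 → ψ₂ = 0.282
Converged at ψ₂ = 0.282.
  1: x = 0.671, y = 0.879
  2: x = 0.216, y = 0.102
  3: x = 0.113, y = 0.019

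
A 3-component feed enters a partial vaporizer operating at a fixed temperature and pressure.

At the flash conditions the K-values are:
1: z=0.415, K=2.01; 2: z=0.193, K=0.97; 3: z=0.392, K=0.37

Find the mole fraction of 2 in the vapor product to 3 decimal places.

Newton–Raphson from ψ = 0.5:
  ψ = 0.500: g = -0.0879, g' = -0.519 → ψ = 0.331
  ψ = 0.331: g = -0.0035, g' = -0.486 → ψ = 0.323
Converged at ψ = 0.323.
Compositions from xᵢ = zᵢ/(1+ψ(Kᵢ−1)), yᵢ = Kᵢxᵢ:
  1: x = 0.313, y = 0.629
  2: x = 0.195, y = 0.189
  3: x = 0.492, y = 0.182

y_2 = 0.189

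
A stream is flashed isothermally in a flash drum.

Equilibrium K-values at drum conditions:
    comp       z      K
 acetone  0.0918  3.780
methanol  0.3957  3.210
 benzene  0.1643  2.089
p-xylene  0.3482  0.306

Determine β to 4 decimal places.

Iterate (Newton) starting at β = 0.6:
  β = 0.6000: g = 0.16577, g' = -1.0206 → β = 0.7624
  β = 0.7624: g = -0.00793, g' = -1.1555 → β = 0.7556
  β = 0.7556: g = -0.00004, g' = -1.1449 → β = 0.7555
Converged at β = 0.7555.

β = 0.7555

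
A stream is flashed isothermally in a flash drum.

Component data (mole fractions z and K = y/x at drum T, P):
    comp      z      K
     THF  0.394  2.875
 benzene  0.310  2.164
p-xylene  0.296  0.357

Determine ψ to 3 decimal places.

Rachford–Rice: g(ψ) = Σ zᵢ(Kᵢ−1)/(1+ψ(Kᵢ−1)) = 0.
Feasibility: ΣzᵢKᵢ = 1.909, Σzᵢ/Kᵢ = 1.109 — both > 1, two phases present.
Newton iteration, ψ⁰ = 0.5:
  ψ = 0.500: g = 0.3289, g' = -0.803 → ψ = 0.910
  ψ = 0.910: g = -0.0103, g' = -0.999 → ψ = 0.899
Converged at ψ = 0.899.

ψ = 0.899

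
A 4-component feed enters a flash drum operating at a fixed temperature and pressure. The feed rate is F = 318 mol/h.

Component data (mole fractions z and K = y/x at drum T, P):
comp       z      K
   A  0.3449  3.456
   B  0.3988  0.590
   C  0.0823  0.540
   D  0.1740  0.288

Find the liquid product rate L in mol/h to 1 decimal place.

Material balance + equilibrium reduce to Σ zᵢ(Kᵢ−1)/(1+ψ(Kᵢ−1)) = 0.
g(0) = ΣzᵢKᵢ − 1 = 0.5218 and g(1) = 1 − Σzᵢ/Kᵢ = -0.5323, so a root lies in (0, 1).
Newton iteration, ψ⁰ = 0.5:
  ψ = 0.5000: g = -0.06701, g' = -0.7672 → ψ = 0.4127
  ψ = 0.4127: g = 0.00174, g' = -0.8137 → ψ = 0.4148
Converged at ψ = 0.4148.
Then V = ψ·F = 0.4148·318 = 131.9 mol/h and L = F − V = 186.1 mol/h.

L = 186.1 mol/h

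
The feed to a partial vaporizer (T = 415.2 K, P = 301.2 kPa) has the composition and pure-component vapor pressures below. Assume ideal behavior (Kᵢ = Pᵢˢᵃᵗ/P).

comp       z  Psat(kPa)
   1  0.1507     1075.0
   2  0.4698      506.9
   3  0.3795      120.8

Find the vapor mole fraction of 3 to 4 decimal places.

y_3 = 0.2472

Raoult's law: Kᵢ = Pᵢˢᵃᵗ/P = Pᵢˢᵃᵗ/301.2.
  K_1 = 1075.0/301.2 = 3.569057, K_2 = 506.9/301.2 = 1.682935, K_3 = 120.8/301.2 = 0.401062
Newton–Raphson from β = 0.47:
  β = 0.4700: g = 0.10192, g' = -0.5934 → β = 0.6418
Converged at β = 0.6418.
Compositions from xᵢ = zᵢ/(1+β(Kᵢ−1)), yᵢ = Kᵢxᵢ:
  1: x = 0.0569, y = 0.2031
  2: x = 0.3266, y = 0.5497
  3: x = 0.6165, y = 0.2472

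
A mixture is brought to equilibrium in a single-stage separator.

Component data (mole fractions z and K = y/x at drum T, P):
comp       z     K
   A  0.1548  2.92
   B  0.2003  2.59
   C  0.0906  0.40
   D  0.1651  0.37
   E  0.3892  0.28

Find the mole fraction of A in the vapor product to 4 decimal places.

Material balance + equilibrium reduce to Σ zᵢ(Kᵢ−1)/(1+β(Kᵢ−1)) = 0.
Check two-phase: ΣzᵢKᵢ = 1.1771 > 1 and Σzᵢ/Kᵢ = 2.1931 > 1, so g(0) = 0.1771 > 0 and g(1) = -1.1931 < 0.
Iterate (Newton) starting at β = 0.5:
  β = 0.5000: g = -0.33829, g' = -1.0045 → β = 0.1632
  β = 0.1632: g = -0.01459, g' = -1.0306 → β = 0.1491
  β = 0.1491: g = 0.00012, g' = -1.0482 → β = 0.1492
Converged at β = 0.1492.
Compositions from xᵢ = zᵢ/(1+β(Kᵢ−1)), yᵢ = Kᵢxᵢ:
  A: x = 0.1203, y = 0.3514
  B: x = 0.1619, y = 0.4193
  C: x = 0.0995, y = 0.0398
  D: x = 0.1822, y = 0.0674
  E: x = 0.4360, y = 0.1221

y_A = 0.3514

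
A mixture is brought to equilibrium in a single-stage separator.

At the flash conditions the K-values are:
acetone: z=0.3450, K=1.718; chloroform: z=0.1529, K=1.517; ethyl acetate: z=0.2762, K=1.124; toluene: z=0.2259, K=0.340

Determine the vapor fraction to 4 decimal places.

Rachford–Rice: g(ψ) = Σ zᵢ(Kᵢ−1)/(1+ψ(Kᵢ−1)) = 0.
Check two-phase: ΣzᵢKᵢ = 1.2119 > 1 and Σzᵢ/Kᵢ = 1.2117 > 1, so g(0) = 0.2119 > 0 and g(1) = -0.2117 < 0.
Newton iteration, ψ⁰ = 0.65:
  ψ = 0.6500: g = -0.00136, g' = -0.4110 → ψ = 0.6467
Converged at ψ = 0.6467.

ψ = 0.6467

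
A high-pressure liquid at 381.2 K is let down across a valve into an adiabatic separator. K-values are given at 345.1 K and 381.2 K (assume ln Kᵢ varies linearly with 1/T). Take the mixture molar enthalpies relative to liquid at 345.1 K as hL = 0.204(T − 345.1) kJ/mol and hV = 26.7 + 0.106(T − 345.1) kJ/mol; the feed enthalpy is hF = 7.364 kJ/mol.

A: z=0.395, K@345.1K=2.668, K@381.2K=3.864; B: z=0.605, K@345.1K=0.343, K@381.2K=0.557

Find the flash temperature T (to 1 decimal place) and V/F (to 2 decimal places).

T = 347.2 K, V/F = 0.26

Adiabatic flash: solve Rachford–Rice at each trial T, then check hF = ψ·hV(T) + (1−ψ)·hL(T).
  T = 345.1 K: K = (2.668, 0.343), RR gives ψ = 0.239, H_out = 6.368 kJ/mol
  T = 381.2 K: K = (3.864, 0.557), RR gives ψ = 0.680, H_out = 23.124 kJ/mol
  T = 363.1 K: K = (3.239, 0.442), RR gives ψ = 0.438, H_out = 14.588 kJ/mol
  T = 354.1 K: K = (2.947, 0.391), RR gives ψ = 0.337, H_out = 10.549 kJ/mol
  T = 349.6 K: K = (2.806, 0.366), RR gives ψ = 0.288, H_out = 8.490 kJ/mol
  T = 347.4 K: K = (2.738, 0.355), RR gives ψ = 0.264, H_out = 7.462 kJ/mol
Linear interpolation between T = 345.1 (H_out = 6.368) and T = 347.4 (H_out = 7.462) on hF = 7.364 gives T ≈ 347.2 K, at which ψ = 0.26.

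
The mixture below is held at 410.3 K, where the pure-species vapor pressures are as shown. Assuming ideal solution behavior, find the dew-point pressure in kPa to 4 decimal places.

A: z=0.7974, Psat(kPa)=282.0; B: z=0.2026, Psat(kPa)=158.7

At the dew point ψ → 1, so Σzᵢ/Kᵢ = 1 with Kᵢ = Pᵢˢᵃᵗ/P ⇒ 1/P = Σzᵢ/Pᵢˢᵃᵗ.
1/P = 0.7974/282.0 + 0.2026/158.7 = 0.0041043 ⇒ P = 243.6480 kPa

Pdew = 243.6480 kPa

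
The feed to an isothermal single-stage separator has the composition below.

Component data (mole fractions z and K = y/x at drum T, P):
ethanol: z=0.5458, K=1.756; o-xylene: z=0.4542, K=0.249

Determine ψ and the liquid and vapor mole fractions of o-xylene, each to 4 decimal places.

Rachford–Rice: g(ψ) = Σ zᵢ(Kᵢ−1)/(1+ψ(Kᵢ−1)) = 0.
g(0) = ΣzᵢKᵢ − 1 = 0.0715 and g(1) = 1 − Σzᵢ/Kᵢ = -1.1349, so a root lies in (0, 1).
Binary case is linear: z₁(K₁−1)(1+ψ(K₂−1)) + z₂(K₂−1)(1+ψ(K₁−1)) = 0
⇒ ψ = [z₁(K₁−1)+z₂(K₂−1)] / [−(K₁−1)(K₂−1)] = 0.07152/0.56776 = 0.1260
Compositions from xᵢ = zᵢ/(1+ψ(Kᵢ−1)), yᵢ = Kᵢxᵢ:
  ethanol: x = 0.4983, y = 0.8751
  o-xylene: x = 0.5017, y = 0.1249

ψ = 0.1260, x_o-xylene = 0.5017, y_o-xylene = 0.1249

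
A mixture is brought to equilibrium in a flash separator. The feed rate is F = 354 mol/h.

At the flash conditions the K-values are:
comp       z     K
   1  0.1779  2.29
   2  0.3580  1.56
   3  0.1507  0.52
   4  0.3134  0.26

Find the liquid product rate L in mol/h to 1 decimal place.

Rachford–Rice: g(ψ) = Σ zᵢ(Kᵢ−1)/(1+ψ(Kᵢ−1)) = 0.
Check two-phase: ΣzᵢKᵢ = 1.1257 > 1 and Σzᵢ/Kᵢ = 1.8024 > 1, so g(0) = 0.1257 > 0 and g(1) = -0.8024 < 0.
Iterate (Newton) starting at ψ = 0.33:
  ψ = 0.3300: g = -0.06262, g' = -0.5751 → ψ = 0.2211
  ψ = 0.2211: g = -0.00126, g' = -0.5569 → ψ = 0.2188
Converged at ψ = 0.2188.
Then V = ψ·F = 0.2188·354 = 77.5 mol/h and L = F − V = 276.5 mol/h.

L = 276.5 mol/h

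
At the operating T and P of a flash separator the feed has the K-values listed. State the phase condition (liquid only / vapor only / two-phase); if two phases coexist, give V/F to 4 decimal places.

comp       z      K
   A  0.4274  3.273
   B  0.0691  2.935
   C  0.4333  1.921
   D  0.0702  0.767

ΣzᵢKᵢ = 2.4879; Σzᵢ/Kᵢ = 0.4712.
Since Σzᵢ/Kᵢ < 1 the mixture is above its dew point — single vapor phase.

vapor only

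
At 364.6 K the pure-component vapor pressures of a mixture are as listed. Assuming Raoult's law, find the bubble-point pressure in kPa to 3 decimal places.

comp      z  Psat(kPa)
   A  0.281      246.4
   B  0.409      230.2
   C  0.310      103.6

At the bubble point ψ → 0, so ΣzᵢKᵢ = 1 with Kᵢ = Pᵢˢᵃᵗ/P ⇒ P = ΣzᵢPᵢˢᵃᵗ.
P = 0.281·246.4 + 0.409·230.2 + 0.310·103.6 = 195.506 kPa

Pbub = 195.506 kPa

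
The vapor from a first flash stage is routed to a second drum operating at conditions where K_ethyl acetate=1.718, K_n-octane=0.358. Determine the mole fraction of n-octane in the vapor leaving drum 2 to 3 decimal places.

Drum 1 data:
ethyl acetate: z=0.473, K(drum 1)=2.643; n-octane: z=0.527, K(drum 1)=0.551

y_n-octane (drum 2) = 0.189

Drum 1:
Rachford–Rice: g(ψ₁) = Σ zᵢ(Kᵢ−1)/(1+ψ₁(Kᵢ−1)) = 0.
Feasibility: ΣzᵢKᵢ = 1.541, Σzᵢ/Kᵢ = 1.135 — both > 1, two phases present.
Binary case is linear: z₁(K₁−1)(1+ψ₁(K₂−1)) + z₂(K₂−1)(1+ψ₁(K₁−1)) = 0
⇒ ψ₁ = [z₁(K₁−1)+z₂(K₂−1)] / [−(K₁−1)(K₂−1)] = 0.5405/0.7377 = 0.733
Drum-1 compositions:
  ethyl acetate: x = 0.215, y = 0.567
  n-octane: x = 0.785, y = 0.433
Drum-2 feed = drum-1 vapor: z₂ = (0.5673, 0.4327).
Drum 2:
Material balance + equilibrium reduce to Σ zᵢ(Kᵢ−1)/(1+ψ₂(Kᵢ−1)) = 0.
g(0) = ΣzᵢKᵢ − 1 = 0.129 and g(1) = 1 − Σzᵢ/Kᵢ = -0.539, so a root lies in (0, 1).
Newton iteration, ψ₂⁰ = 0.5:
  ψ₂ = 0.500: g = -0.1095, g' = -0.545 → ψ₂ = 0.299
  ψ₂ = 0.299: g = -0.0086, g' = -0.471 → ψ₂ = 0.281
Converged at ψ₂ = 0.281.
  ethyl acetate: x = 0.472, y = 0.811
  n-octane: x = 0.528, y = 0.189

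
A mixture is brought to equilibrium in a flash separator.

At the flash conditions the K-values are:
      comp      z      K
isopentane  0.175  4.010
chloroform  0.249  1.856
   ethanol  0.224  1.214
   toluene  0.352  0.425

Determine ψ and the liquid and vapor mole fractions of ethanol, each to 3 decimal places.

ψ = 0.710, x_ethanol = 0.194, y_ethanol = 0.236

Let ψ = V/F and solve Σ zᵢ(Kᵢ−1)/(1+ψ(Kᵢ−1)) = 0.
g(0) = ΣzᵢKᵢ − 1 = 0.585 and g(1) = 1 − Σzᵢ/Kᵢ = -0.191, so a root lies in (0, 1).
Newton iteration, ψ⁰ = 0.53:
  ψ = 0.530: g = 0.1015, g' = -0.571 → ψ = 0.708
  ψ = 0.708: g = 0.0013, g' = -0.571 → ψ = 0.710
Converged at ψ = 0.710.
Compositions from xᵢ = zᵢ/(1+ψ(Kᵢ−1)), yᵢ = Kᵢxᵢ:
  isopentane: x = 0.056, y = 0.224
  chloroform: x = 0.155, y = 0.287
  ethanol: x = 0.194, y = 0.236
  toluene: x = 0.595, y = 0.253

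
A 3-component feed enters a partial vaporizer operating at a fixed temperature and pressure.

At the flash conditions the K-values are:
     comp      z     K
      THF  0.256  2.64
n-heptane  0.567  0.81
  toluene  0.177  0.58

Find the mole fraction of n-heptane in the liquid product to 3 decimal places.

x_n-heptane = 0.635

Material balance + equilibrium reduce to Σ zᵢ(Kᵢ−1)/(1+ψ(Kᵢ−1)) = 0.
Check two-phase: ΣzᵢKᵢ = 1.238 > 1 and Σzᵢ/Kᵢ = 1.102 > 1, so g(0) = 0.238 > 0 and g(1) = -0.102 < 0.
Newton iteration, ψ⁰ = 0.5:
  ψ = 0.500: g = 0.0175, g' = -0.283 → ψ = 0.562
  ψ = 0.562: g = 0.0006, g' = -0.266 → ψ = 0.564
Converged at ψ = 0.564.
Compositions from xᵢ = zᵢ/(1+ψ(Kᵢ−1)), yᵢ = Kᵢxᵢ:
  THF: x = 0.133, y = 0.351
  n-heptane: x = 0.635, y = 0.514
  toluene: x = 0.232, y = 0.135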